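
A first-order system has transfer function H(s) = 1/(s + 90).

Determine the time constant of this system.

For H(s) = 1/(s + 1/τ), the pole is at -1/τ = -90, so τ = 1/90 = 0.0111 s.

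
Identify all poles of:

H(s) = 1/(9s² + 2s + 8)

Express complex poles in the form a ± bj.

Discriminant = 2² - 4×9×8 = 4 - 288 = -284 < 0, so the poles are a complex conjugate pair s = (-2 ± j√284)/(2×9). Real part = -2/(2×9) = -2/18 ≈ -0.1111; imaginary part = ±√284/(2×9) ≈ 0.9362. Poles: s = -0.1111 ± 0.9362j.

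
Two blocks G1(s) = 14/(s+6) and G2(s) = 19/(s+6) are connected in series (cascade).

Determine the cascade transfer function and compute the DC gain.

Series: multiply transfer functions. G_eq = 14/(s+6) × 19/(s+6) = 266/((s+6)(s+6)). DC gain = 266/(6×6) = 7.3889.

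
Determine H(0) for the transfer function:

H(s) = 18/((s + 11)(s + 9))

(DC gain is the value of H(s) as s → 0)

DC gain = H(0) = 18/(11 × 9) = 18/99 = 0.1818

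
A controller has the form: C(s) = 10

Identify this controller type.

This is a Proportional (P) controller.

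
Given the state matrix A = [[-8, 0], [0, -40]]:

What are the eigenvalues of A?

For diagonal matrix, eigenvalues are diagonal entries: λ₁ = -8, λ₂ = -40.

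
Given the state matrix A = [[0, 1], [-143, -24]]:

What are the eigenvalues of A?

det(A - λI) = λ² - (-24)λ + 143 = (λ - (-13))(λ - (-11)). Eigenvalues: -13, -11.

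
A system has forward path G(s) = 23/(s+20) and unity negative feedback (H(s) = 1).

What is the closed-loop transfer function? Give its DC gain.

T(s) = G/(1+GH) = [23/(s+20)] / [1 + 23/(s+20)] = 23/(s+20+23) = 23/(s+43). DC gain = 23/43 = 0.5349.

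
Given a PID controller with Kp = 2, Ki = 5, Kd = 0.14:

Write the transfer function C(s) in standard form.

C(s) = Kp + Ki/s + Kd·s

Substituting values: C(s) = 2 + 5/s + 0.14s = (0.14s² + 2s + 5)/s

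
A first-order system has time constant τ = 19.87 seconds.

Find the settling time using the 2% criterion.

For first-order system, 2% settling time ≈ 4τ = 4 × 19.87 = 79.48 s.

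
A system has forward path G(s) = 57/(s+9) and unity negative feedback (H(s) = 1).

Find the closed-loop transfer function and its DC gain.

T(s) = G/(1+GH) = [57/(s+9)] / [1 + 57/(s+9)] = 57/(s+9+57) = 57/(s+66). DC gain = 57/66 = 0.8636.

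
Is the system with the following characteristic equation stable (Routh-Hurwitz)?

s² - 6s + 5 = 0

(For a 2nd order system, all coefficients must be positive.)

Coefficients: 1, -6, 5. b=-6 not positive, so system is unstable.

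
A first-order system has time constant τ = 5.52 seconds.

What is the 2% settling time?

For first-order system, 2% settling time ≈ 4τ = 4 × 5.52 = 22.08 s.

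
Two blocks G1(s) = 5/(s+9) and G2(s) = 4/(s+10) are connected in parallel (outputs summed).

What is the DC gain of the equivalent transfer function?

Parallel: G_eq = G1 + G2. DC gain = G1(0) + G2(0) = 5/9 + 4/10 = 0.5556 + 0.4 = 0.9556.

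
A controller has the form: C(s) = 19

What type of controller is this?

This is a Proportional (P) controller.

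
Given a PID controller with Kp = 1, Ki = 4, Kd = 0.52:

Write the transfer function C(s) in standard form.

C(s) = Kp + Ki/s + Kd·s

Substituting values: C(s) = 1 + 4/s + 0.52s = (0.52s² + s + 4)/s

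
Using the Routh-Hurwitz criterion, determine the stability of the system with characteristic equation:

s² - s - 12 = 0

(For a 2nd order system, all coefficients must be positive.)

Coefficients: 1, -1, -12. b=-1, c=-12 not positive, so system is unstable.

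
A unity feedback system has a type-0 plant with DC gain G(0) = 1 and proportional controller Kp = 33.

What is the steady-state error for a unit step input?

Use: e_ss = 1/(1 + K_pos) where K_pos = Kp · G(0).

K_pos = Kp · G(0) = 33 × 1 = 33. e_ss = 1/(1 + 33) = 0.0294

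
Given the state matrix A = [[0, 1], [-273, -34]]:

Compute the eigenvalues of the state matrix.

det(A - λI) = λ² - (-34)λ + 273 = (λ - (-13))(λ - (-21)). Eigenvalues: -13, -21.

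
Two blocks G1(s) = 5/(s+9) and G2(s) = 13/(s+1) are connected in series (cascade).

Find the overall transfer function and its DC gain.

Series: multiply transfer functions. G_eq = 5/(s+9) × 13/(s+1) = 65/((s+9)(s+1)). DC gain = 65/(9×1) = 7.2222.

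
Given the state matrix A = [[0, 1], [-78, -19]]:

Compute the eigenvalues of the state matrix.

det(A - λI) = λ² - (-19)λ + 78 = (λ - (-13))(λ - (-6)). Eigenvalues: -13, -6.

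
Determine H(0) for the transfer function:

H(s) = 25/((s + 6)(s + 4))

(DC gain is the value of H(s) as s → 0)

DC gain = H(0) = 25/(6 × 4) = 25/24 = 1.0417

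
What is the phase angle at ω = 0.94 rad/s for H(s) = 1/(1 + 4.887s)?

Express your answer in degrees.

Phase = -arctan(ωτ) = -arctan(0.94 × 4.887) = -77.7°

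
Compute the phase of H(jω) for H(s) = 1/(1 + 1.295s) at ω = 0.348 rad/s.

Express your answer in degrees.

Phase = -arctan(ωτ) = -arctan(0.348 × 1.295) = -24.3°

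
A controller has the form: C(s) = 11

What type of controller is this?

This is a Proportional (P) controller.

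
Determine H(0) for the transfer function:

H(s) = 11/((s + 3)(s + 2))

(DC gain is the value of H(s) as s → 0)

DC gain = H(0) = 11/(3 × 2) = 11/6 = 1.8333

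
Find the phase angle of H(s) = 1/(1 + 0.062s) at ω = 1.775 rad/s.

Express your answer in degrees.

Phase = -arctan(ωτ) = -arctan(1.775 × 0.062) = -6.3°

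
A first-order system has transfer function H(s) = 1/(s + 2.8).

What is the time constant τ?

For H(s) = 1/(s + 1/τ), the pole is at -1/τ = -2.8, so τ = 1/2.8 = 0.3571 s.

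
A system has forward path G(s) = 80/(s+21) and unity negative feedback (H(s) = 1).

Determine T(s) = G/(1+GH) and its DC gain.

T(s) = G/(1+GH) = [80/(s+21)] / [1 + 80/(s+21)] = 80/(s+21+80) = 80/(s+101). DC gain = 80/101 = 0.7921.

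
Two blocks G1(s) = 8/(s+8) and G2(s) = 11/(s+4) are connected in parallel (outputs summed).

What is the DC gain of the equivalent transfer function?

Parallel: G_eq = G1 + G2. DC gain = G1(0) + G2(0) = 8/8 + 11/4 = 1 + 2.75 = 3.75.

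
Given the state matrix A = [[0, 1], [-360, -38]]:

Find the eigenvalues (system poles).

det(A - λI) = λ² - (-38)λ + 360 = (λ - (-20))(λ - (-18)). Eigenvalues: -20, -18.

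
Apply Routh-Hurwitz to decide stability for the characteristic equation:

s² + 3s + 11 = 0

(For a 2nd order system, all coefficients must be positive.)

Coefficients: 1, 3, 11. All positive, so system is stable.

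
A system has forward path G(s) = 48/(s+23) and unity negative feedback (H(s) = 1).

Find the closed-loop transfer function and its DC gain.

T(s) = G/(1+GH) = [48/(s+23)] / [1 + 48/(s+23)] = 48/(s+23+48) = 48/(s+71). DC gain = 48/71 = 0.6761.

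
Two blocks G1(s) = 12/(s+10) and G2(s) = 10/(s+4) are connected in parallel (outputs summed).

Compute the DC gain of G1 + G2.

Parallel: G_eq = G1 + G2. DC gain = G1(0) + G2(0) = 12/10 + 10/4 = 1.2 + 2.5 = 3.7.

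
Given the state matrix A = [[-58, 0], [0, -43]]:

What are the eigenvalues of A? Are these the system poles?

For diagonal matrix, eigenvalues are diagonal entries: λ₁ = -58, λ₂ = -43. Eigenvalues of A = system poles.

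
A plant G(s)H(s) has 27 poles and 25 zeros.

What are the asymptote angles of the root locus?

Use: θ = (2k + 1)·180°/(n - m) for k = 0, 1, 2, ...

n - m = 27 - 25 = 2. Angles: θk = (2k + 1)·180°/2 = 90°, 270°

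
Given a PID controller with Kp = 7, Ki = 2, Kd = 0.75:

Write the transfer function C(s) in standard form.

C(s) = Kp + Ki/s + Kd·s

Substituting values: C(s) = 7 + 2/s + 0.75s = (0.75s² + 7s + 2)/s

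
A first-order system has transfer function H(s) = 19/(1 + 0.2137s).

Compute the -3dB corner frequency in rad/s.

Corner frequency = 1/τ = 1/0.2137 = 4.679 rad/s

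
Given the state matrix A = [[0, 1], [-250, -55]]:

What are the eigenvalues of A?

det(A - λI) = λ² - (-55)λ + 250 = (λ - (-5))(λ - (-50)). Eigenvalues: -5, -50.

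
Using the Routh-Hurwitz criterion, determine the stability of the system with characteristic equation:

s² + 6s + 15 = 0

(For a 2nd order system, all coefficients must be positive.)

Coefficients: 1, 6, 15. All positive, so system is stable.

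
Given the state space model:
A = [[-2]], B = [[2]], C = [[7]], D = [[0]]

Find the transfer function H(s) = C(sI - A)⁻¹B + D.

(sI - A)⁻¹ = 1/(s + 2). H(s) = 7 × 2/(s + 2) + 0 = 14/(s + 2).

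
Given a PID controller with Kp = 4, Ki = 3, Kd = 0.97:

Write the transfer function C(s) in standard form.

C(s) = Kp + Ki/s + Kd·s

Substituting values: C(s) = 4 + 3/s + 0.97s = (0.97s² + 4s + 3)/s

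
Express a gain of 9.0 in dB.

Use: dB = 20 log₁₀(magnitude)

dB = 20 log₁₀(9.0) = 19.1 dB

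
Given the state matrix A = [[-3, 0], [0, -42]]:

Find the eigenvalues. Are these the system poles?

For diagonal matrix, eigenvalues are diagonal entries: λ₁ = -3, λ₂ = -42. Eigenvalues of A = system poles.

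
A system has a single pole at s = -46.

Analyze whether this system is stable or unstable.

Pole at s = -46 is in the left half-plane. Stable.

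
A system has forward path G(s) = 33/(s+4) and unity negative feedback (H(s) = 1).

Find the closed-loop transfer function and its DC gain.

T(s) = G/(1+GH) = [33/(s+4)] / [1 + 33/(s+4)] = 33/(s+4+33) = 33/(s+37). DC gain = 33/37 = 0.8919.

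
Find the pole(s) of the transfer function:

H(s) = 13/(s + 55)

Pole is where denominator = 0: s + 55 = 0, so s = -55.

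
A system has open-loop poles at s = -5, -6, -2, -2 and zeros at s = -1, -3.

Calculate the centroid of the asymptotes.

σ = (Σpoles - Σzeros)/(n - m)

σ = (Σpoles - Σzeros)/(n - m) = (-15 - (-4))/(4 - 2) = -11/2 = -5.5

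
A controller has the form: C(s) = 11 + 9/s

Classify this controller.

This is a Proportional-Integral (PI) controller.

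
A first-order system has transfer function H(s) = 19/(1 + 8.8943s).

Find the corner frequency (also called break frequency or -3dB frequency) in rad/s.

Corner frequency = 1/τ = 1/8.8943 = 0.112 rad/s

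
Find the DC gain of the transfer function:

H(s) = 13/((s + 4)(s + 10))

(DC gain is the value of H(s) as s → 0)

DC gain = H(0) = 13/(4 × 10) = 13/40 = 0.325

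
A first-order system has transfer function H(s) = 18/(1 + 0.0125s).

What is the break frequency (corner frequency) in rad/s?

Corner frequency = 1/τ = 1/0.0125 = 80.0 rad/s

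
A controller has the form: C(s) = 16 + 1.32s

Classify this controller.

This is a Proportional-Derivative (PD) controller.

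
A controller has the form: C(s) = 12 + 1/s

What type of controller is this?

This is a Proportional-Integral (PI) controller.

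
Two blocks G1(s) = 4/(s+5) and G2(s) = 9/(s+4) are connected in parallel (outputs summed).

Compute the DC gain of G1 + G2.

Parallel: G_eq = G1 + G2. DC gain = G1(0) + G2(0) = 4/5 + 9/4 = 0.8 + 2.25 = 3.05.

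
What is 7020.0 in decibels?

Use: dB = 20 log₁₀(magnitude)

dB = 20 log₁₀(7020.0) = 76.9 dB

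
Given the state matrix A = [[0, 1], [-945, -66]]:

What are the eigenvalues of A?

det(A - λI) = λ² - (-66)λ + 945 = (λ - (-45))(λ - (-21)). Eigenvalues: -45, -21.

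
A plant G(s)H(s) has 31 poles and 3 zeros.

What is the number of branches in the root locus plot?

Root locus has n branches where n = number of poles = 31.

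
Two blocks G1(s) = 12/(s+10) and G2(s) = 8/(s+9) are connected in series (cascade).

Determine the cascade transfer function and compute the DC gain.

Series: multiply transfer functions. G_eq = 12/(s+10) × 8/(s+9) = 96/((s+10)(s+9)). DC gain = 96/(10×9) = 1.0667.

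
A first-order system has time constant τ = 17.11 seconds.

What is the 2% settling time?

For first-order system, 2% settling time ≈ 4τ = 4 × 17.11 = 68.44 s.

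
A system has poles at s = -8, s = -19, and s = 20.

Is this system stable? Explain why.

Pole(s) at s = 20 are not in the left half-plane. System is unstable.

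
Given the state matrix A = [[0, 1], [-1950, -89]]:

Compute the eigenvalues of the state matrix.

det(A - λI) = λ² - (-89)λ + 1950 = (λ - (-50))(λ - (-39)). Eigenvalues: -50, -39.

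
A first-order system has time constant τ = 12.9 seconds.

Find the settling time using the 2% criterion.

For first-order system, 2% settling time ≈ 4τ = 4 × 12.9 = 51.6 s.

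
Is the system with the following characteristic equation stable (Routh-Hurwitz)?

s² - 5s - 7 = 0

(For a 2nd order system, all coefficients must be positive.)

Coefficients: 1, -5, -7. b=-5, c=-7 not positive, so system is unstable.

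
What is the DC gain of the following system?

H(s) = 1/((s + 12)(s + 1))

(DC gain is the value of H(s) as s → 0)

DC gain = H(0) = 1/(12 × 1) = 1/12 = 0.0833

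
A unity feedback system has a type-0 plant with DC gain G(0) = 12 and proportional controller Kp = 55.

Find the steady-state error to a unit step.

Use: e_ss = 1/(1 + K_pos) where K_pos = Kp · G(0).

K_pos = Kp · G(0) = 55 × 12 = 660. e_ss = 1/(1 + 660) = 0.0015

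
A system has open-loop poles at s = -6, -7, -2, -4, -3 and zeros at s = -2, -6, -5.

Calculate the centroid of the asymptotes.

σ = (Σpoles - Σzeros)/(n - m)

σ = (Σpoles - Σzeros)/(n - m) = (-22 - (-13))/(5 - 3) = -9/2 = -4.5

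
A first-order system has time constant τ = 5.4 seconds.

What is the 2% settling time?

For first-order system, 2% settling time ≈ 4τ = 4 × 5.4 = 21.6 s.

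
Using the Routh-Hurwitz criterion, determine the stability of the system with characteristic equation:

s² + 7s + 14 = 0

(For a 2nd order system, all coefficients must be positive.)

Coefficients: 1, 7, 14. All positive, so system is stable.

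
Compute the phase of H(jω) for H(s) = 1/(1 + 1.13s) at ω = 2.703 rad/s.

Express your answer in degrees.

Phase = -arctan(ωτ) = -arctan(2.703 × 1.13) = -71.9°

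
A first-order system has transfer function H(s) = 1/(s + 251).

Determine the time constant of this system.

For H(s) = 1/(s + 1/τ), the pole is at -1/τ = -251, so τ = 1/251 = 0.0040 s.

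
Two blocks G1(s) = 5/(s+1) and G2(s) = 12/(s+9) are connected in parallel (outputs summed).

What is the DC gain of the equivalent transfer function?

Parallel: G_eq = G1 + G2. DC gain = G1(0) + G2(0) = 5/1 + 12/9 = 5 + 1.3333 = 6.3333.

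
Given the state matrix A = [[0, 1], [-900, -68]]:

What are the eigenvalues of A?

det(A - λI) = λ² - (-68)λ + 900 = (λ - (-50))(λ - (-18)). Eigenvalues: -50, -18.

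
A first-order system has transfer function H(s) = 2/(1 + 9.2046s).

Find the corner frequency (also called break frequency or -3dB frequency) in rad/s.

Corner frequency = 1/τ = 1/9.2046 = 0.109 rad/s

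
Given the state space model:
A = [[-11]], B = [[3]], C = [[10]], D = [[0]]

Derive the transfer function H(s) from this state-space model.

(sI - A)⁻¹ = 1/(s + 11). H(s) = 10 × 3/(s + 11) + 0 = 30/(s + 11).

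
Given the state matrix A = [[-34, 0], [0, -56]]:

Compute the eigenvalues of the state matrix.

For diagonal matrix, eigenvalues are diagonal entries: λ₁ = -34, λ₂ = -56.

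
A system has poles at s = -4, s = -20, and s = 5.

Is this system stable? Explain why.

Pole(s) at s = 5 are not in the left half-plane. System is unstable.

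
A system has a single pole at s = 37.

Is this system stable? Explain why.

Pole at s = 37 is in the right half-plane. Unstable.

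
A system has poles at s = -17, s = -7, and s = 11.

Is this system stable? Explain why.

Pole(s) at s = 11 are not in the left half-plane. System is unstable.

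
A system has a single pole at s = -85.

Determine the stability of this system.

Pole at s = -85 is in the left half-plane. Stable.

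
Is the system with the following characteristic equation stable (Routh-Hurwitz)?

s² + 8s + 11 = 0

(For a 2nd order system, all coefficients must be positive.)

Coefficients: 1, 8, 11. All positive, so system is stable.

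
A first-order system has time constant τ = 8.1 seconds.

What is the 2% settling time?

For first-order system, 2% settling time ≈ 4τ = 4 × 8.1 = 32.4 s.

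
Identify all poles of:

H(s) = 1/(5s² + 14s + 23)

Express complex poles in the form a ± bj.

Discriminant = 14² - 4×5×23 = 196 - 460 = -264 < 0, so the poles are a complex conjugate pair s = (-14 ± j√264)/(2×5). Real part = -14/(2×5) = -14/10 = -1.4; imaginary part = ±√264/(2×5) ≈ 1.6248. Poles: s = -1.4 ± 1.6248j.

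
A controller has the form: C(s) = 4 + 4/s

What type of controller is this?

This is a Proportional-Integral (PI) controller.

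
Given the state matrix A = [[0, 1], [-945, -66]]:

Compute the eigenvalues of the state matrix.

det(A - λI) = λ² - (-66)λ + 945 = (λ - (-45))(λ - (-21)). Eigenvalues: -45, -21.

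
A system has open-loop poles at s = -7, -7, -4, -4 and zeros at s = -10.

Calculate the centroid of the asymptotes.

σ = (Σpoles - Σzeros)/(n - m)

σ = (Σpoles - Σzeros)/(n - m) = (-22 - (-10))/(4 - 1) = -12/3 = -4.0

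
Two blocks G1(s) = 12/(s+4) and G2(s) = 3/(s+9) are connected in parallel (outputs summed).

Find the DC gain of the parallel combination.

Parallel: G_eq = G1 + G2. DC gain = G1(0) + G2(0) = 12/4 + 3/9 = 3 + 0.3333 = 3.3333.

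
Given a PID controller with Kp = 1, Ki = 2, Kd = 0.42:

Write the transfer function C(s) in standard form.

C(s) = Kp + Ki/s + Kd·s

Substituting values: C(s) = 1 + 2/s + 0.42s = (0.42s² + s + 2)/s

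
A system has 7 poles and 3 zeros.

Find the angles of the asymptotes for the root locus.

n - m = 7 - 3 = 4. Angles: θk = (2k + 1)·180°/4 = 45°, 135°, 225°, 315°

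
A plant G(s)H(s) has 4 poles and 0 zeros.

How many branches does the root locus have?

Root locus has n branches where n = number of poles = 4.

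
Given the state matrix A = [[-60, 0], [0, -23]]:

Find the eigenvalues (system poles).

For diagonal matrix, eigenvalues are diagonal entries: λ₁ = -60, λ₂ = -23.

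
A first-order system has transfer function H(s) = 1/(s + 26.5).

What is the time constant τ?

For H(s) = 1/(s + 1/τ), the pole is at -1/τ = -26.5, so τ = 1/26.5 = 0.0377 s.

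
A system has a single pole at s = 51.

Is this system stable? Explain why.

Pole at s = 51 is in the right half-plane. Unstable.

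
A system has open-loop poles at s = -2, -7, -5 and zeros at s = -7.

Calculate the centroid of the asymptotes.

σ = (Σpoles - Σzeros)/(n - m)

σ = (Σpoles - Σzeros)/(n - m) = (-14 - (-7))/(3 - 1) = -7/2 = -3.5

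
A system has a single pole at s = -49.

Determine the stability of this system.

Pole at s = -49 is in the left half-plane. Stable.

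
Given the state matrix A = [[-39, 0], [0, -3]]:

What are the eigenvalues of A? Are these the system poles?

For diagonal matrix, eigenvalues are diagonal entries: λ₁ = -39, λ₂ = -3. Eigenvalues of A = system poles.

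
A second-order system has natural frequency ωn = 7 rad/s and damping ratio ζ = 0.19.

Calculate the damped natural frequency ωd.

ωd = ωn√(1 - ζ²) = 7√(1 - 0.19²) = 6.87 rad/s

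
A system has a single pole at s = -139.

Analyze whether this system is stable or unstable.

Pole at s = -139 is in the left half-plane. Stable.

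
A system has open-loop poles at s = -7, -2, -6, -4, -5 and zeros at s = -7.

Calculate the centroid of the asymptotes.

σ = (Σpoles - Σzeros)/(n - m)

σ = (Σpoles - Σzeros)/(n - m) = (-24 - (-7))/(5 - 1) = -17/4 = -4.25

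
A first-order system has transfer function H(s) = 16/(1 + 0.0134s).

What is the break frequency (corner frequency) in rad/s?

Corner frequency = 1/τ = 1/0.0134 = 74.627 rad/s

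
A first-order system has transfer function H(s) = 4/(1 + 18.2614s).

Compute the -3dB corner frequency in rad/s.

Corner frequency = 1/τ = 1/18.2614 = 0.055 rad/s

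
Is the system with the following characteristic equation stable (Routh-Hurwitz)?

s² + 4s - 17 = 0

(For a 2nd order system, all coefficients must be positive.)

Coefficients: 1, 4, -17. c=-17 not positive, so system is unstable.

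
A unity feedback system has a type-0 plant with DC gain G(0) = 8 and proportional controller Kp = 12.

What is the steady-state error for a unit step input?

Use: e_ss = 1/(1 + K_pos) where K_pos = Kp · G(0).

K_pos = Kp · G(0) = 12 × 8 = 96. e_ss = 1/(1 + 96) = 0.0103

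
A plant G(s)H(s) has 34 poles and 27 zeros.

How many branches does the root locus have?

Root locus has n branches where n = number of poles = 34.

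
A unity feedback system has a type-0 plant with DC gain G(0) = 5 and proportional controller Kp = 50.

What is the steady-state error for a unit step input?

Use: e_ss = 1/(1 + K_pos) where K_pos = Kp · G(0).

K_pos = Kp · G(0) = 50 × 5 = 250. e_ss = 1/(1 + 250) = 0.0040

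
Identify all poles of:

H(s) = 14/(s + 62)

Pole is where denominator = 0: s + 62 = 0, so s = -62.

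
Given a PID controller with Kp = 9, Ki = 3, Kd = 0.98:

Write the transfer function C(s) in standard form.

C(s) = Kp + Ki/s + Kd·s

Substituting values: C(s) = 9 + 3/s + 0.98s = (0.98s² + 9s + 3)/s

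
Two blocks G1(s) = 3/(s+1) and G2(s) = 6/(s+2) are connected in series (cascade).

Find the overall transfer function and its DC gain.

Series: multiply transfer functions. G_eq = 3/(s+1) × 6/(s+2) = 18/((s+1)(s+2)). DC gain = 18/(1×2) = 9.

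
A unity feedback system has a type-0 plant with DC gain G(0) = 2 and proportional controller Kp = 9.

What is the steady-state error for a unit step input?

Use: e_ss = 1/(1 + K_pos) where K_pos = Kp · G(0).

K_pos = Kp · G(0) = 9 × 2 = 18. e_ss = 1/(1 + 18) = 0.0526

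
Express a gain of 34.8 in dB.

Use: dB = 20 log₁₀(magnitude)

dB = 20 log₁₀(34.8) = 30.8 dB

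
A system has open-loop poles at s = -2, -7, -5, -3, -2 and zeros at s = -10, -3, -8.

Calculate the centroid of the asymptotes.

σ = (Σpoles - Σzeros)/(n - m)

σ = (Σpoles - Σzeros)/(n - m) = (-19 - (-21))/(5 - 3) = 2/2 = 1.0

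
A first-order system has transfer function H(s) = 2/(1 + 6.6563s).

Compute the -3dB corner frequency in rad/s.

Corner frequency = 1/τ = 1/6.6563 = 0.15 rad/s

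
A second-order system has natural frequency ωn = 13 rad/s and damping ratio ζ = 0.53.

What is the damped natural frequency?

ωd = ωn√(1 - ζ²) = 13√(1 - 0.53²) = 11.02 rad/s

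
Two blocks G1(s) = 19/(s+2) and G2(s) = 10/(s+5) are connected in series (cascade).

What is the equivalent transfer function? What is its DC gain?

Series: multiply transfer functions. G_eq = 19/(s+2) × 10/(s+5) = 190/((s+2)(s+5)). DC gain = 190/(2×5) = 19.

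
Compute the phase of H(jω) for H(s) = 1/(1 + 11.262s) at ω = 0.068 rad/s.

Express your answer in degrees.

Phase = -arctan(ωτ) = -arctan(0.068 × 11.262) = -37.4°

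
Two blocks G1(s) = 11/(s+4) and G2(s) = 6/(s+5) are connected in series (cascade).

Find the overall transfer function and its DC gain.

Series: multiply transfer functions. G_eq = 11/(s+4) × 6/(s+5) = 66/((s+4)(s+5)). DC gain = 66/(4×5) = 3.3.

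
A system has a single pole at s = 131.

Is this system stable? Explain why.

Pole at s = 131 is in the right half-plane. Unstable.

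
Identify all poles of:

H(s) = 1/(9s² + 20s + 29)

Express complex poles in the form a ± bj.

Discriminant = 20² - 4×9×29 = 400 - 1044 = -644 < 0, so the poles are a complex conjugate pair s = (-20 ± j√644)/(2×9). Real part = -20/(2×9) = -20/18 ≈ -1.1111; imaginary part = ±√644/(2×9) ≈ 1.4098. Poles: s = -1.1111 ± 1.4098j.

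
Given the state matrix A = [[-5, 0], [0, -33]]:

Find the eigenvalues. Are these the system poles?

For diagonal matrix, eigenvalues are diagonal entries: λ₁ = -5, λ₂ = -33. Eigenvalues of A = system poles.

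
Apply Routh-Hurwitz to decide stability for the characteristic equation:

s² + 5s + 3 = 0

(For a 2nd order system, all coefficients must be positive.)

Coefficients: 1, 5, 3. All positive, so system is stable.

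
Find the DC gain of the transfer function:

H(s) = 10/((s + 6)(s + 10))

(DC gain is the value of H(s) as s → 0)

DC gain = H(0) = 10/(6 × 10) = 10/60 = 0.1667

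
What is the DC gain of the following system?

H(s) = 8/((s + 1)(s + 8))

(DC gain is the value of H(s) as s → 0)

DC gain = H(0) = 8/(1 × 8) = 8/8 = 1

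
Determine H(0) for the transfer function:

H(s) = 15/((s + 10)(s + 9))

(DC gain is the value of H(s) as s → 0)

DC gain = H(0) = 15/(10 × 9) = 15/90 = 0.1667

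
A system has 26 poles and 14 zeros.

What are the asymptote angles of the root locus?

n - m = 26 - 14 = 12. Angles: θk = (2k + 1)·180°/12 = 15°, 45°, 75°, 105°, 135°, 165°, 195°, 225°, 255°, 285°, 315°, 345°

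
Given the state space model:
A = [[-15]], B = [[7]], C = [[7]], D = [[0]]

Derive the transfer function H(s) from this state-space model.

(sI - A)⁻¹ = 1/(s + 15). H(s) = 7 × 7/(s + 15) + 0 = 49/(s + 15).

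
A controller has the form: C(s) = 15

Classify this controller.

This is a Proportional (P) controller.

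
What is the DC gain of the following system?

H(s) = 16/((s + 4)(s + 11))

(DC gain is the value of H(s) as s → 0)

DC gain = H(0) = 16/(4 × 11) = 16/44 = 0.3636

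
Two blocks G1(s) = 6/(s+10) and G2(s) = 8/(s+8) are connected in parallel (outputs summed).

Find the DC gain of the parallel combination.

Parallel: G_eq = G1 + G2. DC gain = G1(0) + G2(0) = 6/10 + 8/8 = 0.6 + 1 = 1.6.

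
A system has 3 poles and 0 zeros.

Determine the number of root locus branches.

Root locus has n branches where n = number of poles = 3.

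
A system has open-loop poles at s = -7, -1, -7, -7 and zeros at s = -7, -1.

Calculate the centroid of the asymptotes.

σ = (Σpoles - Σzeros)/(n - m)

σ = (Σpoles - Σzeros)/(n - m) = (-22 - (-8))/(4 - 2) = -14/2 = -7.0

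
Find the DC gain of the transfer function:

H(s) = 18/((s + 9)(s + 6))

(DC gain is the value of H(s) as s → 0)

DC gain = H(0) = 18/(9 × 6) = 18/54 = 0.3333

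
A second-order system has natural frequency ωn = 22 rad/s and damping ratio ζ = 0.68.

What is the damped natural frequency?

ωd = ωn√(1 - ζ²) = 22√(1 - 0.68²) = 16.13 rad/s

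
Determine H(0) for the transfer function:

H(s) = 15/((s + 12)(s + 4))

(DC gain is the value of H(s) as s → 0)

DC gain = H(0) = 15/(12 × 4) = 15/48 = 0.3125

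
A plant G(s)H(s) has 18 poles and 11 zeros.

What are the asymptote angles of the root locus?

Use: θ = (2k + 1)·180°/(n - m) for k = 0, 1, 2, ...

n - m = 18 - 11 = 7. Angles: θk = (2k + 1)·180°/7 = 25.71°, 77.14°, 128.57°, 180°, 231.43°, 282.86°, 334.29°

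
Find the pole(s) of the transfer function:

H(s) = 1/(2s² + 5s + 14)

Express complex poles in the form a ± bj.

Discriminant = 5² - 4×2×14 = 25 - 112 = -87 < 0, so the poles are a complex conjugate pair s = (-5 ± j√87)/(2×2). Real part = -5/(2×2) = -5/4 = -1.25; imaginary part = ±√87/(2×2) ≈ 2.3318. Poles: s = -1.25 ± 2.3318j.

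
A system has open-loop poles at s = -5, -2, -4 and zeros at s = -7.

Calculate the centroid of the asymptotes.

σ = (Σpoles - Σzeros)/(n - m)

σ = (Σpoles - Σzeros)/(n - m) = (-11 - (-7))/(3 - 1) = -4/2 = -2.0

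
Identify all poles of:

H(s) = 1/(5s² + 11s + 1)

Discriminant = 11² - 4×5×1 = 121 - 20 = 101 > 0, so two distinct real poles. Using quadratic formula: s = (-11 ± √101)/(2×5) = (-11 ± √101)/10, with √101 ≈ 10.0499. s₁ ≈ -0.0950, s₂ ≈ -2.1050. Poles: s₁ = -0.0950, s₂ = -2.1050.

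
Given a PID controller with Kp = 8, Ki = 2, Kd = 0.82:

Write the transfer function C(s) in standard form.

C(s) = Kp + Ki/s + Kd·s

Substituting values: C(s) = 8 + 2/s + 0.82s = (0.82s² + 8s + 2)/s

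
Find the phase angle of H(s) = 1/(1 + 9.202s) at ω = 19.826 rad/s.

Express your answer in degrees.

Phase = -arctan(ωτ) = -arctan(19.826 × 9.202) = -89.7°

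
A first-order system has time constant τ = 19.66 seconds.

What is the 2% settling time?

For first-order system, 2% settling time ≈ 4τ = 4 × 19.66 = 78.64 s.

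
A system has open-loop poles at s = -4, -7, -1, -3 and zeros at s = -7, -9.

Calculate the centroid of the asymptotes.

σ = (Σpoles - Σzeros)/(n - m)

σ = (Σpoles - Σzeros)/(n - m) = (-15 - (-16))/(4 - 2) = 1/2 = 0.5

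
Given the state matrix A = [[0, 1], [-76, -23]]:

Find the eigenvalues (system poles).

det(A - λI) = λ² - (-23)λ + 76 = (λ - (-19))(λ - (-4)). Eigenvalues: -19, -4.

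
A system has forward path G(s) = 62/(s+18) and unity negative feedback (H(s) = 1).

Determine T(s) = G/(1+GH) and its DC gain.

T(s) = G/(1+GH) = [62/(s+18)] / [1 + 62/(s+18)] = 62/(s+18+62) = 62/(s+80). DC gain = 62/80 = 0.775.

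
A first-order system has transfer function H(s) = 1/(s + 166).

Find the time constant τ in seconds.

For H(s) = 1/(s + 1/τ), the pole is at -1/τ = -166, so τ = 1/166 = 0.0060 s.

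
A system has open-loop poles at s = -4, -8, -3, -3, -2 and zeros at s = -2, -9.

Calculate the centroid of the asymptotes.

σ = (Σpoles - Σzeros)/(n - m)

σ = (Σpoles - Σzeros)/(n - m) = (-20 - (-11))/(5 - 2) = -9/3 = -3.0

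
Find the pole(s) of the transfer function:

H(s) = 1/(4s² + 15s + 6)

Discriminant = 15² - 4×4×6 = 225 - 96 = 129 > 0, so two distinct real poles. Using quadratic formula: s = (-15 ± √129)/(2×4) = (-15 ± √129)/8, with √129 ≈ 11.3578. s₁ ≈ -0.4553, s₂ ≈ -3.2947. Poles: s₁ = -0.4553, s₂ = -3.2947.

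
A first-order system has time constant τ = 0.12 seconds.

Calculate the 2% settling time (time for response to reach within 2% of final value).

For first-order system, 2% settling time ≈ 4τ = 4 × 0.12 = 0.48 s.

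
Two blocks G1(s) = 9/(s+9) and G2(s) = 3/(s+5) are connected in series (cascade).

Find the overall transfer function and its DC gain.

Series: multiply transfer functions. G_eq = 9/(s+9) × 3/(s+5) = 27/((s+9)(s+5)). DC gain = 27/(9×5) = 0.6.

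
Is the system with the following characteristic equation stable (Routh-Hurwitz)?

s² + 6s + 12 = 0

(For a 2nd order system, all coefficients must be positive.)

Coefficients: 1, 6, 12. All positive, so system is stable.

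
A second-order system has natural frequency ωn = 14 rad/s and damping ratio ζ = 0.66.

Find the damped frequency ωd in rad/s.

ωd = ωn√(1 - ζ²) = 14√(1 - 0.66²) = 10.52 rad/s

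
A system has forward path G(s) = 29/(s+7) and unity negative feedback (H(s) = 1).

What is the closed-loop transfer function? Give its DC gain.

T(s) = G/(1+GH) = [29/(s+7)] / [1 + 29/(s+7)] = 29/(s+7+29) = 29/(s+36). DC gain = 29/36 = 0.8056.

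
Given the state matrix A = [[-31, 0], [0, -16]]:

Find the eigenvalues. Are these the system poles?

For diagonal matrix, eigenvalues are diagonal entries: λ₁ = -31, λ₂ = -16. Eigenvalues of A = system poles.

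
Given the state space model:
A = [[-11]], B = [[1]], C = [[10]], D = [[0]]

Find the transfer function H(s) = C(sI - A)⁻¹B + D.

(sI - A)⁻¹ = 1/(s + 11). H(s) = 10 × 1/(s + 11) + 0 = 10/(s + 11).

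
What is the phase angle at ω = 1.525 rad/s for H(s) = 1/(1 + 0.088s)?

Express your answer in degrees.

Phase = -arctan(ωτ) = -arctan(1.525 × 0.088) = -7.6°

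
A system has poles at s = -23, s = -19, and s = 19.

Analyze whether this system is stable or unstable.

Pole(s) at s = 19 are not in the left half-plane. System is unstable.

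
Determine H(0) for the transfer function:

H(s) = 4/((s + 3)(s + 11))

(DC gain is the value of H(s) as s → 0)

DC gain = H(0) = 4/(3 × 11) = 4/33 = 0.1212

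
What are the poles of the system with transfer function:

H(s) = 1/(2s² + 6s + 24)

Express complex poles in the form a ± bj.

Discriminant = 6² - 4×2×24 = 36 - 192 = -156 < 0, so the poles are a complex conjugate pair s = (-6 ± j√156)/(2×2). Real part = -6/(2×2) = -6/4 = -1.5; imaginary part = ±√156/(2×2) ≈ 3.1225. Poles: s = -1.5 ± 3.1225j.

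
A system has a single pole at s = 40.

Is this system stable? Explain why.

Pole at s = 40 is in the right half-plane. Unstable.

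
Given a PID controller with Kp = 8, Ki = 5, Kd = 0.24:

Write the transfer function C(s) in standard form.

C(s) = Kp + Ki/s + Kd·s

Substituting values: C(s) = 8 + 5/s + 0.24s = (0.24s² + 8s + 5)/s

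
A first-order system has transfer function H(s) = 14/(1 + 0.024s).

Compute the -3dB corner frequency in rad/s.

Corner frequency = 1/τ = 1/0.024 = 41.667 rad/s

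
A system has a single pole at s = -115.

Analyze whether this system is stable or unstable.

Pole at s = -115 is in the left half-plane. Stable.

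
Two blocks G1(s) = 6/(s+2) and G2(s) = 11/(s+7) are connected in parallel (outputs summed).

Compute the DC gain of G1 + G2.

Parallel: G_eq = G1 + G2. DC gain = G1(0) + G2(0) = 6/2 + 11/7 = 3 + 1.5714 = 4.5714.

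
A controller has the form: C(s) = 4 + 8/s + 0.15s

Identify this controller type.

This is a Proportional-Integral-Derivative (PID) controller.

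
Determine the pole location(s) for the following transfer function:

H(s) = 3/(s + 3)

Pole is where denominator = 0: s + 3 = 0, so s = -3.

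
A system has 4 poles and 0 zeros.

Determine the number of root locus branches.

Root locus has n branches where n = number of poles = 4.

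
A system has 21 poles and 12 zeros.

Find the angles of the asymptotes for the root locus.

n - m = 21 - 12 = 9. Angles: θk = (2k + 1)·180°/9 = 20°, 60°, 100°, 140°, 180°, 220°, 260°, 300°, 340°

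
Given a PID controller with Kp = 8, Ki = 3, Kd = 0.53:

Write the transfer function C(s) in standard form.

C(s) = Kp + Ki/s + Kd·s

Substituting values: C(s) = 8 + 3/s + 0.53s = (0.53s² + 8s + 3)/s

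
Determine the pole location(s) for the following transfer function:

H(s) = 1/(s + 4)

Pole is where denominator = 0: s + 4 = 0, so s = -4.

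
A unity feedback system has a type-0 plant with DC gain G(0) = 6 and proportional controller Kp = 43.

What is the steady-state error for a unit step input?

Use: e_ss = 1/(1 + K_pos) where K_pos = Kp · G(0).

K_pos = Kp · G(0) = 43 × 6 = 258. e_ss = 1/(1 + 258) = 0.0039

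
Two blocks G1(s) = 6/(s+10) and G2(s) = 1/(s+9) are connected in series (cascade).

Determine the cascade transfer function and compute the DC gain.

Series: multiply transfer functions. G_eq = 6/(s+10) × 1/(s+9) = 6/((s+10)(s+9)). DC gain = 6/(10×9) = 0.0667.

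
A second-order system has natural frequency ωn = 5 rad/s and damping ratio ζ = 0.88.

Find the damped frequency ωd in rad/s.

ωd = ωn√(1 - ζ²) = 5√(1 - 0.88²) = 2.37 rad/s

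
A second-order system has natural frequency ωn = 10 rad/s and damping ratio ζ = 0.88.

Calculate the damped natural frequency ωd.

ωd = ωn√(1 - ζ²) = 10√(1 - 0.88²) = 4.75 rad/s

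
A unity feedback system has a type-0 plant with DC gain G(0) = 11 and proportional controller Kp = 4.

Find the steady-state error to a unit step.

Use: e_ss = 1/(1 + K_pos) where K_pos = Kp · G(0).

K_pos = Kp · G(0) = 4 × 11 = 44. e_ss = 1/(1 + 44) = 0.0222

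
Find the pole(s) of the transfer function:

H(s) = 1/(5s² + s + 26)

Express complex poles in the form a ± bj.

Discriminant = 1² - 4×5×26 = 1 - 520 = -519 < 0, so the poles are a complex conjugate pair s = (-1 ± j√519)/(2×5). Real part = -1/(2×5) = -1/10 = -0.1; imaginary part = ±√519/(2×5) ≈ 2.2782. Poles: s = -0.1 ± 2.2782j.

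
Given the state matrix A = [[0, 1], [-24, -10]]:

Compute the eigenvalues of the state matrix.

det(A - λI) = λ² - (-10)λ + 24 = (λ - (-6))(λ - (-4)). Eigenvalues: -6, -4.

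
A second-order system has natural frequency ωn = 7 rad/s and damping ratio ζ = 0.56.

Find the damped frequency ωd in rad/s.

ωd = ωn√(1 - ζ²) = 7√(1 - 0.56²) = 5.8 rad/s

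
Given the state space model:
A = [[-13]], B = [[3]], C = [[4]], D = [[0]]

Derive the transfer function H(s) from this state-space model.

(sI - A)⁻¹ = 1/(s + 13). H(s) = 4 × 3/(s + 13) + 0 = 12/(s + 13).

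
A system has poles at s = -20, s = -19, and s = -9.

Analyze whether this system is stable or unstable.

All poles are in the left half-plane. System is stable.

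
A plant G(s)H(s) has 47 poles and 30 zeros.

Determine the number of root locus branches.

Root locus has n branches where n = number of poles = 47.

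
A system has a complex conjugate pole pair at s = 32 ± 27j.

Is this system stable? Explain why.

Real part of poles is 32 (> 0, right half-plane). Unstable.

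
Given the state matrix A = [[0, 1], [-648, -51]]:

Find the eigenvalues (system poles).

det(A - λI) = λ² - (-51)λ + 648 = (λ - (-24))(λ - (-27)). Eigenvalues: -24, -27.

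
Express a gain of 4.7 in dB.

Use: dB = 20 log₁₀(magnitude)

dB = 20 log₁₀(4.7) = 13.4 dB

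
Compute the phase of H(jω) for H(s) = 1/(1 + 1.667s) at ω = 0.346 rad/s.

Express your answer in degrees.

Phase = -arctan(ωτ) = -arctan(0.346 × 1.667) = -30.0°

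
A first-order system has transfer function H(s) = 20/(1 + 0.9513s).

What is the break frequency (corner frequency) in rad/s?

Corner frequency = 1/τ = 1/0.9513 = 1.051 rad/s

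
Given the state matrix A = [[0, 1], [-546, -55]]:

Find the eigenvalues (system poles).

det(A - λI) = λ² - (-55)λ + 546 = (λ - (-13))(λ - (-42)). Eigenvalues: -13, -42.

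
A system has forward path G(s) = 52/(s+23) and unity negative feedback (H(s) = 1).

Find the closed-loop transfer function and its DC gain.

T(s) = G/(1+GH) = [52/(s+23)] / [1 + 52/(s+23)] = 52/(s+23+52) = 52/(s+75). DC gain = 52/75 = 0.6933.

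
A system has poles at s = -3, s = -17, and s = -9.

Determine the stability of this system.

All poles are in the left half-plane. System is stable.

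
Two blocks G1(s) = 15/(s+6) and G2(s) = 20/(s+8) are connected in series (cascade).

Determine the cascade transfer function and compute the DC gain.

Series: multiply transfer functions. G_eq = 15/(s+6) × 20/(s+8) = 300/((s+6)(s+8)). DC gain = 300/(6×8) = 6.25.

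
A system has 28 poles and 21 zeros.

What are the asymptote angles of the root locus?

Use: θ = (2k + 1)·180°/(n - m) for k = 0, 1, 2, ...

n - m = 28 - 21 = 7. Angles: θk = (2k + 1)·180°/7 = 25.71°, 77.14°, 128.57°, 180°, 231.43°, 282.86°, 334.29°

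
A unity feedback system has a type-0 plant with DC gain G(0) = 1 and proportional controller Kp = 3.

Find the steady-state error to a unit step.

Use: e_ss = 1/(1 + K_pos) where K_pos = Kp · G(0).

K_pos = Kp · G(0) = 3 × 1 = 3. e_ss = 1/(1 + 3) = 0.25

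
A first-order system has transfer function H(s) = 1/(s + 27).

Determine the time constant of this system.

For H(s) = 1/(s + 1/τ), the pole is at -1/τ = -27, so τ = 1/27 = 0.0370 s.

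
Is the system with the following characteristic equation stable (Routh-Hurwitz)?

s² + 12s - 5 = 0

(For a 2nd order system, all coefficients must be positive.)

Coefficients: 1, 12, -5. c=-5 not positive, so system is unstable.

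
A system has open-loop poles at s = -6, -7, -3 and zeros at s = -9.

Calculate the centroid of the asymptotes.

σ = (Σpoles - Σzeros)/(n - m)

σ = (Σpoles - Σzeros)/(n - m) = (-16 - (-9))/(3 - 1) = -7/2 = -3.5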